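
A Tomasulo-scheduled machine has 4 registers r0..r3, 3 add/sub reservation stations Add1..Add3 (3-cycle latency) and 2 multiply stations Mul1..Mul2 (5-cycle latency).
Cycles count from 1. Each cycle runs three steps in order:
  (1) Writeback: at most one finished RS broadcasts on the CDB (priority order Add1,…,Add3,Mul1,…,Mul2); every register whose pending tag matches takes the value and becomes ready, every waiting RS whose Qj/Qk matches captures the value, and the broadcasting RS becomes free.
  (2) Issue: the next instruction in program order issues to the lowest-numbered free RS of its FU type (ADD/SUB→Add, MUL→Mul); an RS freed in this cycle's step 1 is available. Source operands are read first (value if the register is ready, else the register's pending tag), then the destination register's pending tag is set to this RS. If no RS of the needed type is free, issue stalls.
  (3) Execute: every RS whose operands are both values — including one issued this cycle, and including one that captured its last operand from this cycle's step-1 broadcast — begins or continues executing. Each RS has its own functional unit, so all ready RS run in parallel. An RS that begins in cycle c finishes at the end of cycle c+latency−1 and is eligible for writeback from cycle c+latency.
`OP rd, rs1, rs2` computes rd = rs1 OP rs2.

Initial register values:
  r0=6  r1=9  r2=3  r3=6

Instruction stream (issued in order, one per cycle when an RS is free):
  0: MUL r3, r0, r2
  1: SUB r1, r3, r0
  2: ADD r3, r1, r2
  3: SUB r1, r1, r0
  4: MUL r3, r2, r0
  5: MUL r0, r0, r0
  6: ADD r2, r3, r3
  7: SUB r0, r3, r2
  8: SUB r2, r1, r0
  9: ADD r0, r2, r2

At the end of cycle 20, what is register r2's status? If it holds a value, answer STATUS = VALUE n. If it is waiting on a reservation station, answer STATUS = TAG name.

c1: issue MUL r3<-Mul1 | r0:6,r1:9,r2:3,r3:Mul1
c2: issue SUB r1<-Add1 | r0:6,r1:Add1,r2:3,r3:Mul1
c3: issue ADD r3<-Add2 | r0:6,r1:Add1,r2:3,r3:Add2
c4: issue SUB r1<-Add3 | r0:6,r1:Add3,r2:3,r3:Add2
c5: issue MUL r3<-Mul2 | r0:6,r1:Add3,r2:3,r3:Mul2
c6: CDB Mul1=18; issue MUL r0<-Mul1 | r0:Mul1,r1:Add3,r2:3,r3:Mul2
c7: stall | r0:Mul1,r1:Add3,r2:3,r3:Mul2
c8: stall | r0:Mul1,r1:Add3,r2:3,r3:Mul2
c9: CDB Add1=12; issue ADD r2<-Add1 | r0:Mul1,r1:Add3,r2:Add1,r3:Mul2
c10: CDB Mul2=18; stall | r0:Mul1,r1:Add3,r2:Add1,r3:18
c11: CDB Mul1=36; stall | r0:36,r1:Add3,r2:Add1,r3:18
c12: CDB Add2=15; issue SUB r0<-Add2 | r0:Add2,r1:Add3,r2:Add1,r3:18
c13: CDB Add1=36; issue SUB r2<-Add1 | r0:Add2,r1:Add3,r2:Add1,r3:18
c14: CDB Add3=6; issue ADD r0<-Add3 | r0:Add3,r1:6,r2:Add1,r3:18
c15: - | r0:Add3,r1:6,r2:Add1,r3:18
c16: CDB Add2=-18 | r0:Add3,r1:6,r2:Add1,r3:18
c17: - | r0:Add3,r1:6,r2:Add1,r3:18
c18: - | r0:Add3,r1:6,r2:Add1,r3:18
c19: CDB Add1=24 | r0:Add3,r1:6,r2:24,r3:18
c20: - | r0:Add3,r1:6,r2:24,r3:18

STATUS = VALUE 24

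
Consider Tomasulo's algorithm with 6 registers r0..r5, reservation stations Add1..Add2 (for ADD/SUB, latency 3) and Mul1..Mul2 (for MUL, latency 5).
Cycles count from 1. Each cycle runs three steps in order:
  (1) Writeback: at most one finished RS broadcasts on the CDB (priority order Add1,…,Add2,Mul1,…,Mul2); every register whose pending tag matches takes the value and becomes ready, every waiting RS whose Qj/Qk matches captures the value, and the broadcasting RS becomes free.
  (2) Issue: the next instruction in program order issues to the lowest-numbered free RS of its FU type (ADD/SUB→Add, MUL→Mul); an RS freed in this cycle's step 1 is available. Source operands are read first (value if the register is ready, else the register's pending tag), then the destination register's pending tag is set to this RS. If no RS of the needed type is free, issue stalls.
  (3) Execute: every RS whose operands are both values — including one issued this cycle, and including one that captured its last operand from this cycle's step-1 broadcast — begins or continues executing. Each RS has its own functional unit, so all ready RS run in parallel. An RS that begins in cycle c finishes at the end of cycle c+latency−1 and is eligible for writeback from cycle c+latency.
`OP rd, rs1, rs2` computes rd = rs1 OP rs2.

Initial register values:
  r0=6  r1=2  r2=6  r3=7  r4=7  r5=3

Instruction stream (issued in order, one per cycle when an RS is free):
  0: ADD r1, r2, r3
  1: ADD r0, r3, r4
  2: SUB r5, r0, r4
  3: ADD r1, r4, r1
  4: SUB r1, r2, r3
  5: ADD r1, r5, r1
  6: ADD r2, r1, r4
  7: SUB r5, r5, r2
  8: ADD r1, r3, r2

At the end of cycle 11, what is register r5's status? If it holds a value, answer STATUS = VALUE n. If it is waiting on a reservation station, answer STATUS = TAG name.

c1: issue ADD r1<-Add1 | r0:6,r1:Add1,r2:6,r3:7,r4:7,r5:3
c2: issue ADD r0<-Add2 | r0:Add2,r1:Add1,r2:6,r3:7,r4:7,r5:3
c3: stall | r0:Add2,r1:Add1,r2:6,r3:7,r4:7,r5:3
c4: CDB Add1=13; issue SUB r5<-Add1 | r0:Add2,r1:13,r2:6,r3:7,r4:7,r5:Add1
c5: CDB Add2=14; issue ADD r1<-Add2 | r0:14,r1:Add2,r2:6,r3:7,r4:7,r5:Add1
c6: stall | r0:14,r1:Add2,r2:6,r3:7,r4:7,r5:Add1
c7: stall | r0:14,r1:Add2,r2:6,r3:7,r4:7,r5:Add1
c8: CDB Add1=7; issue SUB r1<-Add1 | r0:14,r1:Add1,r2:6,r3:7,r4:7,r5:7
c9: CDB Add2=20; issue ADD r1<-Add2 | r0:14,r1:Add2,r2:6,r3:7,r4:7,r5:7
c10: stall | r0:14,r1:Add2,r2:6,r3:7,r4:7,r5:7
c11: CDB Add1=-1; issue ADD r2<-Add1 | r0:14,r1:Add2,r2:Add1,r3:7,r4:7,r5:7

STATUS = VALUE 7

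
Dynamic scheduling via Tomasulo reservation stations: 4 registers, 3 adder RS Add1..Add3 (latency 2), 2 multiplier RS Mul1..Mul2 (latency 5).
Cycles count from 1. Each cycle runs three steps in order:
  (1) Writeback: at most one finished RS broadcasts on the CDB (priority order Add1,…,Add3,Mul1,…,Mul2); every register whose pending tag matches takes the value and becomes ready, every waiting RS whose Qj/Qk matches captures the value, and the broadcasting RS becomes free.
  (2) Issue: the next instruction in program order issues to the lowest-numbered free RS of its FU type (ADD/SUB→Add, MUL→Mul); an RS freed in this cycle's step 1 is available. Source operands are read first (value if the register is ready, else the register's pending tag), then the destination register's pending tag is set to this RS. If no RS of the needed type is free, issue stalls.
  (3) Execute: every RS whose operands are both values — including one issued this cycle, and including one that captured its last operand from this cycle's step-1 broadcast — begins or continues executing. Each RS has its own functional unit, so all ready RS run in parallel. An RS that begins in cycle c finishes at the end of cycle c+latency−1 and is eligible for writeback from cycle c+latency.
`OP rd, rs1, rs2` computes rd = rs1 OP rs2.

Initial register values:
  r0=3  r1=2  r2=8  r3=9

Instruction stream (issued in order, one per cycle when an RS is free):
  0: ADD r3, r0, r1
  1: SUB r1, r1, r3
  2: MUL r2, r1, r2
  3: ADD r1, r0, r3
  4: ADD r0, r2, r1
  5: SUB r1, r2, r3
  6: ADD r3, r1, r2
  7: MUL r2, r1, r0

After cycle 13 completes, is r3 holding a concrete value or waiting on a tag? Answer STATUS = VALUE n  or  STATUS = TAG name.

  c1: issue ADD r3<-Add1  regs: r0:3,r1:2,r2:8,r3:Add1
  c2: issue SUB r1<-Add2  regs: r0:3,r1:Add2,r2:8,r3:Add1
  c3: CDB Add1=5; issue MUL r2<-Mul1  regs: r0:3,r1:Add2,r2:Mul1,r3:5
  c4: issue ADD r1<-Add1  regs: r0:3,r1:Add1,r2:Mul1,r3:5
  c5: CDB Add2=-3; issue ADD r0<-Add2  regs: r0:Add2,r1:Add1,r2:Mul1,r3:5
  c6: CDB Add1=8; issue SUB r1<-Add1  regs: r0:Add2,r1:Add1,r2:Mul1,r3:5
  c7: issue ADD r3<-Add3  regs: r0:Add2,r1:Add1,r2:Mul1,r3:Add3
  c8: issue MUL r2<-Mul2  regs: r0:Add2,r1:Add1,r2:Mul2,r3:Add3
  c9: -  regs: r0:Add2,r1:Add1,r2:Mul2,r3:Add3
  c10: CDB Mul1=-24  regs: r0:Add2,r1:Add1,r2:Mul2,r3:Add3
  c11: -  regs: r0:Add2,r1:Add1,r2:Mul2,r3:Add3
  c12: CDB Add1=-29  regs: r0:Add2,r1:-29,r2:Mul2,r3:Add3
  c13: CDB Add2=-16  regs: r0:-16,r1:-29,r2:Mul2,r3:Add3

STATUS = TAG Add3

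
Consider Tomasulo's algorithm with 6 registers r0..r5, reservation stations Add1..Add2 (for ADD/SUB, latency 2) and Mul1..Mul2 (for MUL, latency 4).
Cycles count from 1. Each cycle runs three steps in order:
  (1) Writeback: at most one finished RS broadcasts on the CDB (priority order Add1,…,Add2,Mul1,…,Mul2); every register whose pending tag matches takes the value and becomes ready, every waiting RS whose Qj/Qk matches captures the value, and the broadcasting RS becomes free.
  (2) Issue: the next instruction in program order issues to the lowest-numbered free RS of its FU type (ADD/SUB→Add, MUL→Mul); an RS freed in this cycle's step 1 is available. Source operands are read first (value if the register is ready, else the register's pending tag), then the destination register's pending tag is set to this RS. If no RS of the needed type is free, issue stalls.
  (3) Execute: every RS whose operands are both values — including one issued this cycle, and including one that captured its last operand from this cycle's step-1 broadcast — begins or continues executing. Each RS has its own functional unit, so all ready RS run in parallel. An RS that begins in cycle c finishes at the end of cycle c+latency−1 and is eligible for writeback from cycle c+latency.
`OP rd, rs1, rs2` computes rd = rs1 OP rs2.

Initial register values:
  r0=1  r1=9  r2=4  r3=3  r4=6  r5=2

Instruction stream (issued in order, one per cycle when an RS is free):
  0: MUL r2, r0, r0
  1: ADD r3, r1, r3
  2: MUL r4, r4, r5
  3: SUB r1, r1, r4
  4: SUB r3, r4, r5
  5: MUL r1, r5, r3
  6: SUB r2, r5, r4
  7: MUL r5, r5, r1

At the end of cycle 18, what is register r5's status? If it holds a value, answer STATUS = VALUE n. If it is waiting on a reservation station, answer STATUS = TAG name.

STATUS = VALUE 40

cycle 1: issue MUL r2<-Mul1 // r0:1,r1:9,r2:Mul1,r3:3,r4:6,r5:2
cycle 2: issue ADD r3<-Add1 // r0:1,r1:9,r2:Mul1,r3:Add1,r4:6,r5:2
cycle 3: issue MUL r4<-Mul2 // r0:1,r1:9,r2:Mul1,r3:Add1,r4:Mul2,r5:2
cycle 4: CDB Add1=12; issue SUB r1<-Add1 // r0:1,r1:Add1,r2:Mul1,r3:12,r4:Mul2,r5:2
cycle 5: CDB Mul1=1; issue SUB r3<-Add2 // r0:1,r1:Add1,r2:1,r3:Add2,r4:Mul2,r5:2
cycle 6: issue MUL r1<-Mul1 // r0:1,r1:Mul1,r2:1,r3:Add2,r4:Mul2,r5:2
cycle 7: CDB Mul2=12; stall // r0:1,r1:Mul1,r2:1,r3:Add2,r4:12,r5:2
cycle 8: stall // r0:1,r1:Mul1,r2:1,r3:Add2,r4:12,r5:2
cycle 9: CDB Add1=-3; issue SUB r2<-Add1 // r0:1,r1:Mul1,r2:Add1,r3:Add2,r4:12,r5:2
cycle 10: CDB Add2=10; issue MUL r5<-Mul2 // r0:1,r1:Mul1,r2:Add1,r3:10,r4:12,r5:Mul2
cycle 11: CDB Add1=-10 // r0:1,r1:Mul1,r2:-10,r3:10,r4:12,r5:Mul2
cycle 12: - // r0:1,r1:Mul1,r2:-10,r3:10,r4:12,r5:Mul2
cycle 13: - // r0:1,r1:Mul1,r2:-10,r3:10,r4:12,r5:Mul2
cycle 14: CDB Mul1=20 // r0:1,r1:20,r2:-10,r3:10,r4:12,r5:Mul2
cycle 15: - // r0:1,r1:20,r2:-10,r3:10,r4:12,r5:Mul2
cycle 16: - // r0:1,r1:20,r2:-10,r3:10,r4:12,r5:Mul2
cycle 17: - // r0:1,r1:20,r2:-10,r3:10,r4:12,r5:Mul2
cycle 18: CDB Mul2=40 // r0:1,r1:20,r2:-10,r3:10,r4:12,r5:40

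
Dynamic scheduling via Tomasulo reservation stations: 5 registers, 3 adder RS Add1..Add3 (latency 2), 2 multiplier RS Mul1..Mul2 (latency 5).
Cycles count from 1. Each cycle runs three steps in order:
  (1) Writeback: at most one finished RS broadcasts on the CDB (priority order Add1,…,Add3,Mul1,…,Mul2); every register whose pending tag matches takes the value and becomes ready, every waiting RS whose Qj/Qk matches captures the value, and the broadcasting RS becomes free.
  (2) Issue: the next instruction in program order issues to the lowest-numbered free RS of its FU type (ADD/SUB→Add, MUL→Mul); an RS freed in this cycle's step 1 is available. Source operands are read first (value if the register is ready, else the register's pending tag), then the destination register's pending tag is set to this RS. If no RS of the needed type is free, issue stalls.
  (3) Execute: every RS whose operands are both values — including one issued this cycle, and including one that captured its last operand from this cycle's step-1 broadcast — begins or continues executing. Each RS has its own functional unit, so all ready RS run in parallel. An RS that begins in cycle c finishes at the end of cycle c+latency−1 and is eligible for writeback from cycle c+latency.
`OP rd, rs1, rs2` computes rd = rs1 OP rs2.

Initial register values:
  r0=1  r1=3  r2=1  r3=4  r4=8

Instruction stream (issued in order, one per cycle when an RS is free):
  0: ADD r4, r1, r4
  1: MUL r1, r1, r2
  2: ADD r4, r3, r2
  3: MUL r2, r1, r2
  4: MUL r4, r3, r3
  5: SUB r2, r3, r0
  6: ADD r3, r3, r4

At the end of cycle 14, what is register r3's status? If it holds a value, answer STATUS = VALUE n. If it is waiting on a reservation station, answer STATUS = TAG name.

cycle 1: issue ADD r4<-Add1 // r0:1,r1:3,r2:1,r3:4,r4:Add1
cycle 2: issue MUL r1<-Mul1 // r0:1,r1:Mul1,r2:1,r3:4,r4:Add1
cycle 3: CDB Add1=11; issue ADD r4<-Add1 // r0:1,r1:Mul1,r2:1,r3:4,r4:Add1
cycle 4: issue MUL r2<-Mul2 // r0:1,r1:Mul1,r2:Mul2,r3:4,r4:Add1
cycle 5: CDB Add1=5; stall // r0:1,r1:Mul1,r2:Mul2,r3:4,r4:5
cycle 6: stall // r0:1,r1:Mul1,r2:Mul2,r3:4,r4:5
cycle 7: CDB Mul1=3; issue MUL r4<-Mul1 // r0:1,r1:3,r2:Mul2,r3:4,r4:Mul1
cycle 8: issue SUB r2<-Add1 // r0:1,r1:3,r2:Add1,r3:4,r4:Mul1
cycle 9: issue ADD r3<-Add2 // r0:1,r1:3,r2:Add1,r3:Add2,r4:Mul1
cycle 10: CDB Add1=3 // r0:1,r1:3,r2:3,r3:Add2,r4:Mul1
cycle 11: - // r0:1,r1:3,r2:3,r3:Add2,r4:Mul1
cycle 12: CDB Mul1=16 // r0:1,r1:3,r2:3,r3:Add2,r4:16
cycle 13: CDB Mul2=3 // r0:1,r1:3,r2:3,r3:Add2,r4:16
cycle 14: CDB Add2=20 // r0:1,r1:3,r2:3,r3:20,r4:16

STATUS = VALUE 20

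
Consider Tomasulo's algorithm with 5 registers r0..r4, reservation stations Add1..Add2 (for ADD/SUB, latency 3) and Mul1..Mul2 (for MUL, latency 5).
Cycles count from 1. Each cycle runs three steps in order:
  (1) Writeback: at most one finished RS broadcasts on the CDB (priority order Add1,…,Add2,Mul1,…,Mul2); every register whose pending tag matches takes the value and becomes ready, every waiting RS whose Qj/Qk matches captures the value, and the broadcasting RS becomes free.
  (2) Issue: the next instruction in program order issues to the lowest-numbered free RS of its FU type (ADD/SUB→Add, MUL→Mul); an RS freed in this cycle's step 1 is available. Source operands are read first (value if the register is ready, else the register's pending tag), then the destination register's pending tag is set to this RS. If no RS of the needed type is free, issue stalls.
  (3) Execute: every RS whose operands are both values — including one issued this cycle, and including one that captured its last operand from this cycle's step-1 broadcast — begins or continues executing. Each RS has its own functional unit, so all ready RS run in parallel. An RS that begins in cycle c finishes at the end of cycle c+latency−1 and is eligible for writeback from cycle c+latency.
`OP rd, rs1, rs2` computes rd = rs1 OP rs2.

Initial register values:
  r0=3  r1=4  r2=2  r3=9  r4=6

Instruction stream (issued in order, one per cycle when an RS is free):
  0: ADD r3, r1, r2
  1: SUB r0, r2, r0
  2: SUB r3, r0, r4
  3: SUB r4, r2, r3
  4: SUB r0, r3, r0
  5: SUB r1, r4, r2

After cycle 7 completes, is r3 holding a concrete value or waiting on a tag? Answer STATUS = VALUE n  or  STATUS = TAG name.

STATUS = TAG Add1

cycle 1: issue ADD r3<-Add1 // r0:3,r1:4,r2:2,r3:Add1,r4:6
cycle 2: issue SUB r0<-Add2 // r0:Add2,r1:4,r2:2,r3:Add1,r4:6
cycle 3: stall // r0:Add2,r1:4,r2:2,r3:Add1,r4:6
cycle 4: CDB Add1=6; issue SUB r3<-Add1 // r0:Add2,r1:4,r2:2,r3:Add1,r4:6
cycle 5: CDB Add2=-1; issue SUB r4<-Add2 // r0:-1,r1:4,r2:2,r3:Add1,r4:Add2
cycle 6: stall // r0:-1,r1:4,r2:2,r3:Add1,r4:Add2
cycle 7: stall // r0:-1,r1:4,r2:2,r3:Add1,r4:Add2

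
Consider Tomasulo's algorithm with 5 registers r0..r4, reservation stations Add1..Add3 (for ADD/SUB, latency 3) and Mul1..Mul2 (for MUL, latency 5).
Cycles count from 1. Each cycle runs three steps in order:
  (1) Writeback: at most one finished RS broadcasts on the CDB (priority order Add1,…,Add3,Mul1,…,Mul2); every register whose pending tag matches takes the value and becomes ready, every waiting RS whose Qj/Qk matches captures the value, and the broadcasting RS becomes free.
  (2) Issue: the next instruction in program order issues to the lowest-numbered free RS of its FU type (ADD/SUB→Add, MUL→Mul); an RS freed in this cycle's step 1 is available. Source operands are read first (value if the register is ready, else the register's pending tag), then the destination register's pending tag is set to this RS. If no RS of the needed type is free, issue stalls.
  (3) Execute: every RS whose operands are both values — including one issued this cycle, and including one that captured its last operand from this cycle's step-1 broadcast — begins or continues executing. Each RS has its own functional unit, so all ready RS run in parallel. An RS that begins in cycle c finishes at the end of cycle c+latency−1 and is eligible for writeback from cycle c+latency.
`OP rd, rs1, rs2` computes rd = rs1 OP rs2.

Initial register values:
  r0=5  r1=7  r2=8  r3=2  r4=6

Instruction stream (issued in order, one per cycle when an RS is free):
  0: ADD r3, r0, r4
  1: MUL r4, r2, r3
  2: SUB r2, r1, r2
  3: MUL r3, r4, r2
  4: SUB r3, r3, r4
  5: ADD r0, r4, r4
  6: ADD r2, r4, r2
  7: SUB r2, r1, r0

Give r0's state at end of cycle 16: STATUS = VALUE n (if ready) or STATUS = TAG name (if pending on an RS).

STATUS = VALUE 176

c1: issue ADD r3<-Add1 | r0:5,r1:7,r2:8,r3:Add1,r4:6
c2: issue MUL r4<-Mul1 | r0:5,r1:7,r2:8,r3:Add1,r4:Mul1
c3: issue SUB r2<-Add2 | r0:5,r1:7,r2:Add2,r3:Add1,r4:Mul1
c4: CDB Add1=11; issue MUL r3<-Mul2 | r0:5,r1:7,r2:Add2,r3:Mul2,r4:Mul1
c5: issue SUB r3<-Add1 | r0:5,r1:7,r2:Add2,r3:Add1,r4:Mul1
c6: CDB Add2=-1; issue ADD r0<-Add2 | r0:Add2,r1:7,r2:-1,r3:Add1,r4:Mul1
c7: issue ADD r2<-Add3 | r0:Add2,r1:7,r2:Add3,r3:Add1,r4:Mul1
c8: stall | r0:Add2,r1:7,r2:Add3,r3:Add1,r4:Mul1
c9: CDB Mul1=88; stall | r0:Add2,r1:7,r2:Add3,r3:Add1,r4:88
c10: stall | r0:Add2,r1:7,r2:Add3,r3:Add1,r4:88
c11: stall | r0:Add2,r1:7,r2:Add3,r3:Add1,r4:88
c12: CDB Add2=176; issue SUB r2<-Add2 | r0:176,r1:7,r2:Add2,r3:Add1,r4:88
c13: CDB Add3=87 | r0:176,r1:7,r2:Add2,r3:Add1,r4:88
c14: CDB Mul2=-88 | r0:176,r1:7,r2:Add2,r3:Add1,r4:88
c15: CDB Add2=-169 | r0:176,r1:7,r2:-169,r3:Add1,r4:88
c16: - | r0:176,r1:7,r2:-169,r3:Add1,r4:88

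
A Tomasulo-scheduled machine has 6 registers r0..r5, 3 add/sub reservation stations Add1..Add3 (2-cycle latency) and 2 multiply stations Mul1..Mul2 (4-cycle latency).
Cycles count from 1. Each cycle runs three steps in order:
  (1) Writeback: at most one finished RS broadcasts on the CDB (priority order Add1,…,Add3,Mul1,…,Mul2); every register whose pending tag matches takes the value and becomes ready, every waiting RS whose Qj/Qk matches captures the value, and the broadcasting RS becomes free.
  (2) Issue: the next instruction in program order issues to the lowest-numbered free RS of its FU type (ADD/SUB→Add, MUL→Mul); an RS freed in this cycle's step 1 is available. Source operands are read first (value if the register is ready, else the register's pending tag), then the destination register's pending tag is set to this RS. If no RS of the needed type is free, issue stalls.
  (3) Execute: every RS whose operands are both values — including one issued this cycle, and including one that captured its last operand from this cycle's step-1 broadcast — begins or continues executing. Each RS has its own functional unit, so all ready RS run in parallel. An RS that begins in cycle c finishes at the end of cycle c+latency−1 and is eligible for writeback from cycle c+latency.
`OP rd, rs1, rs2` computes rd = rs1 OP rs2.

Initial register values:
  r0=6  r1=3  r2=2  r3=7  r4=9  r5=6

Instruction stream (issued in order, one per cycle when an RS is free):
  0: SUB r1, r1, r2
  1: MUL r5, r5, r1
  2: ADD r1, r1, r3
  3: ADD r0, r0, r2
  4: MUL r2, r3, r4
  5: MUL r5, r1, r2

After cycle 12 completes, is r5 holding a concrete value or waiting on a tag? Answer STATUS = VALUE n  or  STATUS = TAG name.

STATUS = TAG Mul1

  c1: issue SUB r1<-Add1  regs: r0:6,r1:Add1,r2:2,r3:7,r4:9,r5:6
  c2: issue MUL r5<-Mul1  regs: r0:6,r1:Add1,r2:2,r3:7,r4:9,r5:Mul1
  c3: CDB Add1=1; issue ADD r1<-Add1  regs: r0:6,r1:Add1,r2:2,r3:7,r4:9,r5:Mul1
  c4: issue ADD r0<-Add2  regs: r0:Add2,r1:Add1,r2:2,r3:7,r4:9,r5:Mul1
  c5: CDB Add1=8; issue MUL r2<-Mul2  regs: r0:Add2,r1:8,r2:Mul2,r3:7,r4:9,r5:Mul1
  c6: CDB Add2=8; stall  regs: r0:8,r1:8,r2:Mul2,r3:7,r4:9,r5:Mul1
  c7: CDB Mul1=6; issue MUL r5<-Mul1  regs: r0:8,r1:8,r2:Mul2,r3:7,r4:9,r5:Mul1
  c8: -  regs: r0:8,r1:8,r2:Mul2,r3:7,r4:9,r5:Mul1
  c9: CDB Mul2=63  regs: r0:8,r1:8,r2:63,r3:7,r4:9,r5:Mul1
  c10: -  regs: r0:8,r1:8,r2:63,r3:7,r4:9,r5:Mul1
  c11: -  regs: r0:8,r1:8,r2:63,r3:7,r4:9,r5:Mul1
  c12: -  regs: r0:8,r1:8,r2:63,r3:7,r4:9,r5:Mul1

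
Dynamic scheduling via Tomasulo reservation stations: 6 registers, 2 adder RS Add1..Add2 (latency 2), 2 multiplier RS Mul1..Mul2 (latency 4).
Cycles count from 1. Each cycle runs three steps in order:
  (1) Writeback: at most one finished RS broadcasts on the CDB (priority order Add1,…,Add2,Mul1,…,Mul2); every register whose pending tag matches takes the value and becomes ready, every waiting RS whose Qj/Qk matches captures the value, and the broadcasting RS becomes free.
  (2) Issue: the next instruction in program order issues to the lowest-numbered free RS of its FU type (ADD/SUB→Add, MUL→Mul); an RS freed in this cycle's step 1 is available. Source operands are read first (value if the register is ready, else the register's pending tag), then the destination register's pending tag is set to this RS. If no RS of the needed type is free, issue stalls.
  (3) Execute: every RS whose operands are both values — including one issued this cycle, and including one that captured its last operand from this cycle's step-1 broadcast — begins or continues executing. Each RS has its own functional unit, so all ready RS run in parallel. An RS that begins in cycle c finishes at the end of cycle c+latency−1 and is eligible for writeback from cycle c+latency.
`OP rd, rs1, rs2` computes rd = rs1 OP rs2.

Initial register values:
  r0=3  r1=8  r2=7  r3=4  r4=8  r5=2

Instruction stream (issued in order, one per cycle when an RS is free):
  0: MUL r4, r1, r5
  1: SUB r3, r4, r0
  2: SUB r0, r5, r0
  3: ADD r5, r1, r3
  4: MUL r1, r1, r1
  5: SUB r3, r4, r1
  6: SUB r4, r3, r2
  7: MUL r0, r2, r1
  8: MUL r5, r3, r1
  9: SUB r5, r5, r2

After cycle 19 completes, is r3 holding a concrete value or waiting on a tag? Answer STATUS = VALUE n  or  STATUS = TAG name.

STATUS = VALUE -48

c1: issue MUL r4<-Mul1 | r0:3,r1:8,r2:7,r3:4,r4:Mul1,r5:2
c2: issue SUB r3<-Add1 | r0:3,r1:8,r2:7,r3:Add1,r4:Mul1,r5:2
c3: issue SUB r0<-Add2 | r0:Add2,r1:8,r2:7,r3:Add1,r4:Mul1,r5:2
c4: stall | r0:Add2,r1:8,r2:7,r3:Add1,r4:Mul1,r5:2
c5: CDB Add2=-1; issue ADD r5<-Add2 | r0:-1,r1:8,r2:7,r3:Add1,r4:Mul1,r5:Add2
c6: CDB Mul1=16; issue MUL r1<-Mul1 | r0:-1,r1:Mul1,r2:7,r3:Add1,r4:16,r5:Add2
c7: stall | r0:-1,r1:Mul1,r2:7,r3:Add1,r4:16,r5:Add2
c8: CDB Add1=13; issue SUB r3<-Add1 | r0:-1,r1:Mul1,r2:7,r3:Add1,r4:16,r5:Add2
c9: stall | r0:-1,r1:Mul1,r2:7,r3:Add1,r4:16,r5:Add2
c10: CDB Add2=21; issue SUB r4<-Add2 | r0:-1,r1:Mul1,r2:7,r3:Add1,r4:Add2,r5:21
c11: CDB Mul1=64; issue MUL r0<-Mul1 | r0:Mul1,r1:64,r2:7,r3:Add1,r4:Add2,r5:21
c12: issue MUL r5<-Mul2 | r0:Mul1,r1:64,r2:7,r3:Add1,r4:Add2,r5:Mul2
c13: CDB Add1=-48; issue SUB r5<-Add1 | r0:Mul1,r1:64,r2:7,r3:-48,r4:Add2,r5:Add1
c14: - | r0:Mul1,r1:64,r2:7,r3:-48,r4:Add2,r5:Add1
c15: CDB Add2=-55 | r0:Mul1,r1:64,r2:7,r3:-48,r4:-55,r5:Add1
c16: CDB Mul1=448 | r0:448,r1:64,r2:7,r3:-48,r4:-55,r5:Add1
c17: CDB Mul2=-3072 | r0:448,r1:64,r2:7,r3:-48,r4:-55,r5:Add1
c18: - | r0:448,r1:64,r2:7,r3:-48,r4:-55,r5:Add1
c19: CDB Add1=-3079 | r0:448,r1:64,r2:7,r3:-48,r4:-55,r5:-3079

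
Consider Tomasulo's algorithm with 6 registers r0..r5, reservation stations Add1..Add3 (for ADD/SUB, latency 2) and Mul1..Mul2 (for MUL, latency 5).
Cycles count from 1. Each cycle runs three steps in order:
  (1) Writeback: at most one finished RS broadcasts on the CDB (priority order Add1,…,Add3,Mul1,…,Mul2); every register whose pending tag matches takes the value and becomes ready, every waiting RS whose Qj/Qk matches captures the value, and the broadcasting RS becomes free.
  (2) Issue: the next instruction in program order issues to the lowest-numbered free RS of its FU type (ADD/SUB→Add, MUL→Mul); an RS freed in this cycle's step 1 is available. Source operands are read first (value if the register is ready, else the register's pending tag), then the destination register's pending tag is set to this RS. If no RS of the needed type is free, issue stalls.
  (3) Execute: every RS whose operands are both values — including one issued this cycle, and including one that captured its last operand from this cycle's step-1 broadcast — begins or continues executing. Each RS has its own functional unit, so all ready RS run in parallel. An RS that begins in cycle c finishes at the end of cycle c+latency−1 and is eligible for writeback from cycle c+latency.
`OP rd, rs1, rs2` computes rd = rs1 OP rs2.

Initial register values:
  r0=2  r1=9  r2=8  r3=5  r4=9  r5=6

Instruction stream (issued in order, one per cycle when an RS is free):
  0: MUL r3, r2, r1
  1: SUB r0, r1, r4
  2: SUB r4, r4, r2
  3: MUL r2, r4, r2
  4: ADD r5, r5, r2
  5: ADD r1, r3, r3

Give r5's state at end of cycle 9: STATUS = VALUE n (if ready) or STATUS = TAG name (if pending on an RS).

  c1: issue MUL r3<-Mul1  regs: r0:2,r1:9,r2:8,r3:Mul1,r4:9,r5:6
  c2: issue SUB r0<-Add1  regs: r0:Add1,r1:9,r2:8,r3:Mul1,r4:9,r5:6
  c3: issue SUB r4<-Add2  regs: r0:Add1,r1:9,r2:8,r3:Mul1,r4:Add2,r5:6
  c4: CDB Add1=0; issue MUL r2<-Mul2  regs: r0:0,r1:9,r2:Mul2,r3:Mul1,r4:Add2,r5:6
  c5: CDB Add2=1; issue ADD r5<-Add1  regs: r0:0,r1:9,r2:Mul2,r3:Mul1,r4:1,r5:Add1
  c6: CDB Mul1=72; issue ADD r1<-Add2  regs: r0:0,r1:Add2,r2:Mul2,r3:72,r4:1,r5:Add1
  c7: -  regs: r0:0,r1:Add2,r2:Mul2,r3:72,r4:1,r5:Add1
  c8: CDB Add2=144  regs: r0:0,r1:144,r2:Mul2,r3:72,r4:1,r5:Add1
  c9: -  regs: r0:0,r1:144,r2:Mul2,r3:72,r4:1,r5:Add1

STATUS = TAG Add1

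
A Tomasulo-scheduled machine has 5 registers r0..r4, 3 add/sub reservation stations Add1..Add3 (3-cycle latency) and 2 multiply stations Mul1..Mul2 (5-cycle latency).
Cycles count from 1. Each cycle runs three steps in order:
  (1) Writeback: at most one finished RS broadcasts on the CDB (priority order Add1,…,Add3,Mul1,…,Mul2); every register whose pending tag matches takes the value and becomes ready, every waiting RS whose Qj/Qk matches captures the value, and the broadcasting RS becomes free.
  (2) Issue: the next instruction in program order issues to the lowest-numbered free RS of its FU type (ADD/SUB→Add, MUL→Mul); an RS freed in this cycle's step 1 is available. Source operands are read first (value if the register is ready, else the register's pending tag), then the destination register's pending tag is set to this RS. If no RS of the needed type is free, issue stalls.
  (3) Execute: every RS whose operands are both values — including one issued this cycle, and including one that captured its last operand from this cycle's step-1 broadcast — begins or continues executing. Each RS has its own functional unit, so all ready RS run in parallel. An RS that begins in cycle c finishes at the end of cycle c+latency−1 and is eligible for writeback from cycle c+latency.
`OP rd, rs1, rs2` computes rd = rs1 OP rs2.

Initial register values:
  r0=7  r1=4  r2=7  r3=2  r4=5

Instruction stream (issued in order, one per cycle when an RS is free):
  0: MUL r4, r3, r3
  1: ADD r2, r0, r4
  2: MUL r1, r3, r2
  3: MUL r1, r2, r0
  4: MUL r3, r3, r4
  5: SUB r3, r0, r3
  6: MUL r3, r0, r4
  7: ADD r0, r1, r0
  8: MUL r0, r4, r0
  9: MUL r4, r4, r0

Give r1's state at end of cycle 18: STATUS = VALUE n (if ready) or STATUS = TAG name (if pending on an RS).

STATUS = VALUE 77

cycle 1: issue MUL r4<-Mul1 // r0:7,r1:4,r2:7,r3:2,r4:Mul1
cycle 2: issue ADD r2<-Add1 // r0:7,r1:4,r2:Add1,r3:2,r4:Mul1
cycle 3: issue MUL r1<-Mul2 // r0:7,r1:Mul2,r2:Add1,r3:2,r4:Mul1
cycle 4: stall // r0:7,r1:Mul2,r2:Add1,r3:2,r4:Mul1
cycle 5: stall // r0:7,r1:Mul2,r2:Add1,r3:2,r4:Mul1
cycle 6: CDB Mul1=4; issue MUL r1<-Mul1 // r0:7,r1:Mul1,r2:Add1,r3:2,r4:4
cycle 7: stall // r0:7,r1:Mul1,r2:Add1,r3:2,r4:4
cycle 8: stall // r0:7,r1:Mul1,r2:Add1,r3:2,r4:4
cycle 9: CDB Add1=11; stall // r0:7,r1:Mul1,r2:11,r3:2,r4:4
cycle 10: stall // r0:7,r1:Mul1,r2:11,r3:2,r4:4
cycle 11: stall // r0:7,r1:Mul1,r2:11,r3:2,r4:4
cycle 12: stall // r0:7,r1:Mul1,r2:11,r3:2,r4:4
cycle 13: stall // r0:7,r1:Mul1,r2:11,r3:2,r4:4
cycle 14: CDB Mul1=77; issue MUL r3<-Mul1 // r0:7,r1:77,r2:11,r3:Mul1,r4:4
cycle 15: CDB Mul2=22; issue SUB r3<-Add1 // r0:7,r1:77,r2:11,r3:Add1,r4:4
cycle 16: issue MUL r3<-Mul2 // r0:7,r1:77,r2:11,r3:Mul2,r4:4
cycle 17: issue ADD r0<-Add2 // r0:Add2,r1:77,r2:11,r3:Mul2,r4:4
cycle 18: stall // r0:Add2,r1:77,r2:11,r3:Mul2,r4:4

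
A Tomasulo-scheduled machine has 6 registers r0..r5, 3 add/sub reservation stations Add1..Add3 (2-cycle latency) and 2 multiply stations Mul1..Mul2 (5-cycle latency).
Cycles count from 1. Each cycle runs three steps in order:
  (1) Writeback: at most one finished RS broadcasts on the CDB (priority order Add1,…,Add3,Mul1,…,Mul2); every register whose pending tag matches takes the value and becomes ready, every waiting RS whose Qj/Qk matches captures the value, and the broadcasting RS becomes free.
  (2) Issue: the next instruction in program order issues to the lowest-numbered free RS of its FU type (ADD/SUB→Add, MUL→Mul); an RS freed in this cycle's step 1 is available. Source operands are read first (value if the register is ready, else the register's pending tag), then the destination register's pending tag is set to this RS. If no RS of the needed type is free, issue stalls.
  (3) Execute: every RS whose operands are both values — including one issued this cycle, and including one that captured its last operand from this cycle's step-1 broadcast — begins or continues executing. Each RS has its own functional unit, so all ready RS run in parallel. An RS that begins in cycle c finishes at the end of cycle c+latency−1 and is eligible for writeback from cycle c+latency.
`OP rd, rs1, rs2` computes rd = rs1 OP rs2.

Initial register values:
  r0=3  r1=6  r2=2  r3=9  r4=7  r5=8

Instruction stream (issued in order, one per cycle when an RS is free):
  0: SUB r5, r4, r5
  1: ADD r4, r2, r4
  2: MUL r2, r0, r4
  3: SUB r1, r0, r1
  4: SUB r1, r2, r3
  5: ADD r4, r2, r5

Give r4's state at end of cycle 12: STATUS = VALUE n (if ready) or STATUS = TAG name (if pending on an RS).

STATUS = VALUE 26

c1: issue SUB r5<-Add1 | r0:3,r1:6,r2:2,r3:9,r4:7,r5:Add1
c2: issue ADD r4<-Add2 | r0:3,r1:6,r2:2,r3:9,r4:Add2,r5:Add1
c3: CDB Add1=-1; issue MUL r2<-Mul1 | r0:3,r1:6,r2:Mul1,r3:9,r4:Add2,r5:-1
c4: CDB Add2=9; issue SUB r1<-Add1 | r0:3,r1:Add1,r2:Mul1,r3:9,r4:9,r5:-1
c5: issue SUB r1<-Add2 | r0:3,r1:Add2,r2:Mul1,r3:9,r4:9,r5:-1
c6: CDB Add1=-3; issue ADD r4<-Add1 | r0:3,r1:Add2,r2:Mul1,r3:9,r4:Add1,r5:-1
c7: - | r0:3,r1:Add2,r2:Mul1,r3:9,r4:Add1,r5:-1
c8: - | r0:3,r1:Add2,r2:Mul1,r3:9,r4:Add1,r5:-1
c9: CDB Mul1=27 | r0:3,r1:Add2,r2:27,r3:9,r4:Add1,r5:-1
c10: - | r0:3,r1:Add2,r2:27,r3:9,r4:Add1,r5:-1
c11: CDB Add1=26 | r0:3,r1:Add2,r2:27,r3:9,r4:26,r5:-1
c12: CDB Add2=18 | r0:3,r1:18,r2:27,r3:9,r4:26,r5:-1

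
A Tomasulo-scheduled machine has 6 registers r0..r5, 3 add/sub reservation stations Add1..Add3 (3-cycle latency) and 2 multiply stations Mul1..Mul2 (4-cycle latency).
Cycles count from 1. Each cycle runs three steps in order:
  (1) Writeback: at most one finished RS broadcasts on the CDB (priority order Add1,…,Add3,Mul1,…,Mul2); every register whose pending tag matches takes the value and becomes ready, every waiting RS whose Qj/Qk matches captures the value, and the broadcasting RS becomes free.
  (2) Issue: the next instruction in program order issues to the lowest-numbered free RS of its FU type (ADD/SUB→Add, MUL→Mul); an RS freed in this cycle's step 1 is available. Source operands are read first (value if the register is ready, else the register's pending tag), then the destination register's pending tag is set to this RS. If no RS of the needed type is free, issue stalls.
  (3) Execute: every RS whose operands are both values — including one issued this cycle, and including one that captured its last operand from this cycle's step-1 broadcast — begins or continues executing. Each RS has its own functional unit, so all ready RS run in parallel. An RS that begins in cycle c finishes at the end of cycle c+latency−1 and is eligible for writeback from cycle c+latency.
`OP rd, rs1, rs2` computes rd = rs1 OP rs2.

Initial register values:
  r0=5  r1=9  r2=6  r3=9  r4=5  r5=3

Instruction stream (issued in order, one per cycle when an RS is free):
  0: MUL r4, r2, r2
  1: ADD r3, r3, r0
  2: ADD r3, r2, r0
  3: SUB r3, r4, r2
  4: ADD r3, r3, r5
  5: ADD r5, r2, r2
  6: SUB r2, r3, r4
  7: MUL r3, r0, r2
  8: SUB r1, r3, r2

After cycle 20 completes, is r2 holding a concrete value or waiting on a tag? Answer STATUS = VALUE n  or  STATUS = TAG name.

cycle 1: issue MUL r4<-Mul1 // r0:5,r1:9,r2:6,r3:9,r4:Mul1,r5:3
cycle 2: issue ADD r3<-Add1 // r0:5,r1:9,r2:6,r3:Add1,r4:Mul1,r5:3
cycle 3: issue ADD r3<-Add2 // r0:5,r1:9,r2:6,r3:Add2,r4:Mul1,r5:3
cycle 4: issue SUB r3<-Add3 // r0:5,r1:9,r2:6,r3:Add3,r4:Mul1,r5:3
cycle 5: CDB Add1=14; issue ADD r3<-Add1 // r0:5,r1:9,r2:6,r3:Add1,r4:Mul1,r5:3
cycle 6: CDB Add2=11; issue ADD r5<-Add2 // r0:5,r1:9,r2:6,r3:Add1,r4:Mul1,r5:Add2
cycle 7: CDB Mul1=36; stall // r0:5,r1:9,r2:6,r3:Add1,r4:36,r5:Add2
cycle 8: stall // r0:5,r1:9,r2:6,r3:Add1,r4:36,r5:Add2
cycle 9: CDB Add2=12; issue SUB r2<-Add2 // r0:5,r1:9,r2:Add2,r3:Add1,r4:36,r5:12
cycle 10: CDB Add3=30; issue MUL r3<-Mul1 // r0:5,r1:9,r2:Add2,r3:Mul1,r4:36,r5:12
cycle 11: issue SUB r1<-Add3 // r0:5,r1:Add3,r2:Add2,r3:Mul1,r4:36,r5:12
cycle 12: - // r0:5,r1:Add3,r2:Add2,r3:Mul1,r4:36,r5:12
cycle 13: CDB Add1=33 // r0:5,r1:Add3,r2:Add2,r3:Mul1,r4:36,r5:12
cycle 14: - // r0:5,r1:Add3,r2:Add2,r3:Mul1,r4:36,r5:12
cycle 15: - // r0:5,r1:Add3,r2:Add2,r3:Mul1,r4:36,r5:12
cycle 16: CDB Add2=-3 // r0:5,r1:Add3,r2:-3,r3:Mul1,r4:36,r5:12
cycle 17: - // r0:5,r1:Add3,r2:-3,r3:Mul1,r4:36,r5:12
cycle 18: - // r0:5,r1:Add3,r2:-3,r3:Mul1,r4:36,r5:12
cycle 19: - // r0:5,r1:Add3,r2:-3,r3:Mul1,r4:36,r5:12
cycle 20: CDB Mul1=-15 // r0:5,r1:Add3,r2:-3,r3:-15,r4:36,r5:12

STATUS = VALUE -3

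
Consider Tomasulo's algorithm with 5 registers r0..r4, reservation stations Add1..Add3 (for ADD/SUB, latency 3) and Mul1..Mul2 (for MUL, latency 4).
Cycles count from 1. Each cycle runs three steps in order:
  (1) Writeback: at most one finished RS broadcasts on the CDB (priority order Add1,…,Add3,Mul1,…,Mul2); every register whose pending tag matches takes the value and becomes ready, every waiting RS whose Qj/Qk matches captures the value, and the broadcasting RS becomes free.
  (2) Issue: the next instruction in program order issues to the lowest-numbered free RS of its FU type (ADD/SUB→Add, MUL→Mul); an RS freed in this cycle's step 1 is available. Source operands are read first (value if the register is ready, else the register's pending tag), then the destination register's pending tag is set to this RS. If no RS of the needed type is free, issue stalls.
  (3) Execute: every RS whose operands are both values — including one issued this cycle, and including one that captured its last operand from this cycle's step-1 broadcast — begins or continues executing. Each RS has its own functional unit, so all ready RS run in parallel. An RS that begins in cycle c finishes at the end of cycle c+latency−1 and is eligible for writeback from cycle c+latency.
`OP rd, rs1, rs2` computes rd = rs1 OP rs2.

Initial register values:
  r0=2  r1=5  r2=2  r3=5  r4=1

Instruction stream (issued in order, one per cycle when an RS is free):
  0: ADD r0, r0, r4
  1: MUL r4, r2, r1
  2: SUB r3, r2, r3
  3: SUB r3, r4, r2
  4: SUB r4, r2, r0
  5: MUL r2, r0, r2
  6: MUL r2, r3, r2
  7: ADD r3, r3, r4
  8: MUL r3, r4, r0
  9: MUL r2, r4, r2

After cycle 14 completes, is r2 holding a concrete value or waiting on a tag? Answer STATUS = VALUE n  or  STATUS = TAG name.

STATUS = TAG Mul1

c1: issue ADD r0<-Add1 | r0:Add1,r1:5,r2:2,r3:5,r4:1
c2: issue MUL r4<-Mul1 | r0:Add1,r1:5,r2:2,r3:5,r4:Mul1
c3: issue SUB r3<-Add2 | r0:Add1,r1:5,r2:2,r3:Add2,r4:Mul1
c4: CDB Add1=3; issue SUB r3<-Add1 | r0:3,r1:5,r2:2,r3:Add1,r4:Mul1
c5: issue SUB r4<-Add3 | r0:3,r1:5,r2:2,r3:Add1,r4:Add3
c6: CDB Add2=-3; issue MUL r2<-Mul2 | r0:3,r1:5,r2:Mul2,r3:Add1,r4:Add3
c7: CDB Mul1=10; issue MUL r2<-Mul1 | r0:3,r1:5,r2:Mul1,r3:Add1,r4:Add3
c8: CDB Add3=-1; issue ADD r3<-Add2 | r0:3,r1:5,r2:Mul1,r3:Add2,r4:-1
c9: stall | r0:3,r1:5,r2:Mul1,r3:Add2,r4:-1
c10: CDB Add1=8; stall | r0:3,r1:5,r2:Mul1,r3:Add2,r4:-1
c11: CDB Mul2=6; issue MUL r3<-Mul2 | r0:3,r1:5,r2:Mul1,r3:Mul2,r4:-1
c12: stall | r0:3,r1:5,r2:Mul1,r3:Mul2,r4:-1
c13: CDB Add2=7; stall | r0:3,r1:5,r2:Mul1,r3:Mul2,r4:-1
c14: stall | r0:3,r1:5,r2:Mul1,r3:Mul2,r4:-1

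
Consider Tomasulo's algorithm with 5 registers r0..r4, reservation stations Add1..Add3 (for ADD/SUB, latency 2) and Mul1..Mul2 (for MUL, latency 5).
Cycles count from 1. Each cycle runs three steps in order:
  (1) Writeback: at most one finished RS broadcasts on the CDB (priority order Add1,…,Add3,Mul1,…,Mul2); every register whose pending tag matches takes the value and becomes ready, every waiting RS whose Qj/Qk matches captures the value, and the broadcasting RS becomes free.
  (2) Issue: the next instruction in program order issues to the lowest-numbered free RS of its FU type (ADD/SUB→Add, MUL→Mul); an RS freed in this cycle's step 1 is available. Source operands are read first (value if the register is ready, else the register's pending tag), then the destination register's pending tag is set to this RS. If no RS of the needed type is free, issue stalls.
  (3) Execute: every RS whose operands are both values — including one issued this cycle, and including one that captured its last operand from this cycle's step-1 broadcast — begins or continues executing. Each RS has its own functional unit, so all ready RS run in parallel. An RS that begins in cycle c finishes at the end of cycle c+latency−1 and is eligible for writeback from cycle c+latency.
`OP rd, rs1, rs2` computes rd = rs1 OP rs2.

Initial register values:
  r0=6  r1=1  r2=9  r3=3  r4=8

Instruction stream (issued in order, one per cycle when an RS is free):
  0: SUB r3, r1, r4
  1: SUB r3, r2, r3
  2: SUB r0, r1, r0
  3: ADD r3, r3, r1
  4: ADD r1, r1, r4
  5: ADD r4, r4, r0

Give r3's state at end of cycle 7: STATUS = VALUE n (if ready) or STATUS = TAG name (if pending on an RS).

STATUS = TAG Add3

c1: issue SUB r3<-Add1 | r0:6,r1:1,r2:9,r3:Add1,r4:8
c2: issue SUB r3<-Add2 | r0:6,r1:1,r2:9,r3:Add2,r4:8
c3: CDB Add1=-7; issue SUB r0<-Add1 | r0:Add1,r1:1,r2:9,r3:Add2,r4:8
c4: issue ADD r3<-Add3 | r0:Add1,r1:1,r2:9,r3:Add3,r4:8
c5: CDB Add1=-5; issue ADD r1<-Add1 | r0:-5,r1:Add1,r2:9,r3:Add3,r4:8
c6: CDB Add2=16; issue ADD r4<-Add2 | r0:-5,r1:Add1,r2:9,r3:Add3,r4:Add2
c7: CDB Add1=9 | r0:-5,r1:9,r2:9,r3:Add3,r4:Add2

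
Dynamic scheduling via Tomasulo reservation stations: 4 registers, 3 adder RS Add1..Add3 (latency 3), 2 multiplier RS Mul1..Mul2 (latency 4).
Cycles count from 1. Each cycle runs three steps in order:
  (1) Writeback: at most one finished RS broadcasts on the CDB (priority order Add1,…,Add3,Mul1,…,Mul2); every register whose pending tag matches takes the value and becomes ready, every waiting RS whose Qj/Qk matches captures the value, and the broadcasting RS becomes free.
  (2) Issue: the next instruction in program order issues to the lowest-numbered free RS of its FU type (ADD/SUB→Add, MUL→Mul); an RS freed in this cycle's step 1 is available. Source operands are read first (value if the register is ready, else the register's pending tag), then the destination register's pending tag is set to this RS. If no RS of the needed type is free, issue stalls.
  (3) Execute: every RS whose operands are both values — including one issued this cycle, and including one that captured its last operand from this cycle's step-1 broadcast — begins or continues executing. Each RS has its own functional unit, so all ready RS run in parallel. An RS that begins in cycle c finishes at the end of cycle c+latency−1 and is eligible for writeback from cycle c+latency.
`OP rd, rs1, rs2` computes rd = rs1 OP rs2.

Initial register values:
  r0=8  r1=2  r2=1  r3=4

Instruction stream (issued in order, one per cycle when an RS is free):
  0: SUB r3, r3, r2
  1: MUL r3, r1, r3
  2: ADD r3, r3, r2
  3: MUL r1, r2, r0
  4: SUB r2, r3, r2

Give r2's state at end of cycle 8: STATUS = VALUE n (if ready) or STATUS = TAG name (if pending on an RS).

c1: issue SUB r3<-Add1 | r0:8,r1:2,r2:1,r3:Add1
c2: issue MUL r3<-Mul1 | r0:8,r1:2,r2:1,r3:Mul1
c3: issue ADD r3<-Add2 | r0:8,r1:2,r2:1,r3:Add2
c4: CDB Add1=3; issue MUL r1<-Mul2 | r0:8,r1:Mul2,r2:1,r3:Add2
c5: issue SUB r2<-Add1 | r0:8,r1:Mul2,r2:Add1,r3:Add2
c6: - | r0:8,r1:Mul2,r2:Add1,r3:Add2
c7: - | r0:8,r1:Mul2,r2:Add1,r3:Add2
c8: CDB Mul1=6 | r0:8,r1:Mul2,r2:Add1,r3:Add2

STATUS = TAG Add1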